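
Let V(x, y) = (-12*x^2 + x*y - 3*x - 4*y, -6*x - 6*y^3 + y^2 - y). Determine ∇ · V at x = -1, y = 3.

-133

∂V₁/∂x = -24*x + y - 3
∂V₂/∂y = -18*y^2 + 2*y - 1
∇·V = -24*x - 18*y^2 + 3*y - 4
At (-1, 3): -133.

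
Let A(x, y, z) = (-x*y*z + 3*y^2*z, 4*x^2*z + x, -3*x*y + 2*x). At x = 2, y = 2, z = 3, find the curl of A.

(-22, 12, 19)

(∇×A)₁ = ∂A₃/∂y − ∂A₂/∂z = -4*x^2 - 3*x
(∇×A)₂ = ∂A₁/∂z − ∂A₃/∂x = -x*y + 3*y^2 + 3*y - 2
(∇×A)₃ = ∂A₂/∂x − ∂A₁/∂y = 9*x*z - 6*y*z + 1
∇×A = (-4*x^2 - 3*x, -x*y + 3*y^2 + 3*y - 2, 9*x*z - 6*y*z + 1)
At (2, 2, 3): (-22, 12, 19).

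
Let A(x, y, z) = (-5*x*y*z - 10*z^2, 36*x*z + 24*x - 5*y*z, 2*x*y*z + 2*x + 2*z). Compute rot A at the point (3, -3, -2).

(∇×A)₁ = ∂A₃/∂y − ∂A₂/∂z = 2*x*z - 36*x + 5*y
(∇×A)₂ = ∂A₁/∂z − ∂A₃/∂x = -5*x*y - 2*y*z - 20*z - 2
(∇×A)₃ = ∂A₂/∂x − ∂A₁/∂y = 5*x*z + 36*z + 24
∇×A = (2*x*z - 36*x + 5*y, -5*x*y - 2*y*z - 20*z - 2, 5*x*z + 36*z + 24)
At (3, -3, -2): (-135, 71, -78).

(-135, 71, -78)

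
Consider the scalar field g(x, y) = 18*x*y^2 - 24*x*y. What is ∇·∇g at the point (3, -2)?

108

∂²g/∂x² = 0
∂²g/∂y² = 36*x
∇²g = 36*x
At (3, -2): 108.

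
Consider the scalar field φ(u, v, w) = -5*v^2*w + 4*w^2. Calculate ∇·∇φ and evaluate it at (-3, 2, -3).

38

∂²φ/∂u² = 0
∂²φ/∂v² = -10*w
∂²φ/∂w² = 8
∇²φ = -10*w + 8
At (-3, 2, -3): 38.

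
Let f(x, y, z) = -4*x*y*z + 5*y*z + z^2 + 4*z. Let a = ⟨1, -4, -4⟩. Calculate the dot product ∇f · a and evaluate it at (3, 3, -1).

60

∂f/∂x = -4*y*z
∂f/∂y = -4*x*z + 5*z
∂f/∂z = -4*x*y + 5*y + 2*z + 4
∇f at (3, 3, -1) = (12, 7, -19)
∇f · a = (12)(1) + (7)(-4) + (-19)(-4) = 60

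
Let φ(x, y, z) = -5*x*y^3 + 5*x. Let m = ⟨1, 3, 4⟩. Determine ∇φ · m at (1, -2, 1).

∂φ/∂x = -5*y^3 + 5
∂φ/∂y = -15*x*y^2
∂φ/∂z = 0
∇φ at (1, -2, 1) = (45, -60, 0)
∇φ · m = (45)(1) + (-60)(3) + (0)(4) = -135

-135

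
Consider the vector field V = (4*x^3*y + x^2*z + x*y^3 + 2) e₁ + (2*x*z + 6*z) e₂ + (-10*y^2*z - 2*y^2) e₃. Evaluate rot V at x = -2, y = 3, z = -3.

(∇×V)₁ = ∂V₃/∂y − ∂V₂/∂z = -2*x - 20*y*z - 4*y - 6
(∇×V)₂ = ∂V₁/∂z − ∂V₃/∂x = x^2
(∇×V)₃ = ∂V₂/∂x − ∂V₁/∂y = -4*x^3 - 3*x*y^2 + 2*z
∇×V = (-2*x - 20*y*z - 4*y - 6, x^2, -4*x^3 - 3*x*y^2 + 2*z)
At (-2, 3, -3): (166, 4, 80).

(166, 4, 80)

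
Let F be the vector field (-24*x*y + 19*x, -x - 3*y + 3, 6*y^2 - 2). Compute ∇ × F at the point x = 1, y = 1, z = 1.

(∇×F)₁ = ∂F₃/∂y − ∂F₂/∂z = 12*y
(∇×F)₂ = ∂F₁/∂z − ∂F₃/∂x = 0
(∇×F)₃ = ∂F₂/∂x − ∂F₁/∂y = 24*x - 1
∇×F = (12*y, 0, 24*x - 1)
At (1, 1, 1): (12, 0, 23).

(12, 0, 23)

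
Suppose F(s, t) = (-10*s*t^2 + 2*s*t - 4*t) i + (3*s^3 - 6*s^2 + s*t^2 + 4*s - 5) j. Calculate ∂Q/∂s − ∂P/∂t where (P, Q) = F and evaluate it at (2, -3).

-95

∂F₂/∂s = 9*s^2 - 12*s + t^2 + 4
∂F₁/∂t = -20*s*t + 2*s - 4
Scalar curl = 9*s^2 + 20*s*t - 14*s + t^2 + 8
At (2, -3): -95.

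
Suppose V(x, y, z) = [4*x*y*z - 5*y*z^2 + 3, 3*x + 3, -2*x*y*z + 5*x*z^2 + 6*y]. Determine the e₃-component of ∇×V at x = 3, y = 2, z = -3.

84

(∇×V)_3 = ∂V₂/∂x − ∂V₁/∂y
= 3 − (4*x*z - 5*z^2)
= -4*x*z + 5*z^2 + 3
At (3, 2, -3): 84.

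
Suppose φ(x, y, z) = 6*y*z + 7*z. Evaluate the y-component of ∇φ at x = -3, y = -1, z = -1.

(∇φ)_2 = ∂φ/∂y = 6*z
At (-3, -1, -1): -6.

-6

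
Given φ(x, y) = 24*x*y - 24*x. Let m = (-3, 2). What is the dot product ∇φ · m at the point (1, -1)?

∂φ/∂x = 24*y - 24
∂φ/∂y = 24*x
∇φ at (1, -1) = (-48, 24)
∇φ · m = (-48)(-3) + (24)(2) = 192

192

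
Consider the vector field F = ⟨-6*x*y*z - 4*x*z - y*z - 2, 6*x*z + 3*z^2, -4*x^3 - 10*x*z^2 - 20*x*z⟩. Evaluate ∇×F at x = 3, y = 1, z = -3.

(0, 107, -75)

(∇×F)₁ = ∂F₃/∂y − ∂F₂/∂z = -6*x - 6*z
(∇×F)₂ = ∂F₁/∂z − ∂F₃/∂x = 12*x^2 - 6*x*y - 4*x - y + 10*z^2 + 20*z
(∇×F)₃ = ∂F₂/∂x − ∂F₁/∂y = 6*x*z + 7*z
∇×F = (-6*x - 6*z, 12*x^2 - 6*x*y - 4*x - y + 10*z^2 + 20*z, 6*x*z + 7*z)
At (3, 1, -3): (0, 107, -75).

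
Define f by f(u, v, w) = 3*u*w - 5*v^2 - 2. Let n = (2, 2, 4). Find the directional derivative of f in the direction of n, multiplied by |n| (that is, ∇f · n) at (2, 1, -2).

∂f/∂u = 3*w
∂f/∂v = -10*v
∂f/∂w = 3*u
∇f at (2, 1, -2) = (-6, -10, 6)
∇f · n = (-6)(2) + (-10)(2) + (6)(4) = -8

-8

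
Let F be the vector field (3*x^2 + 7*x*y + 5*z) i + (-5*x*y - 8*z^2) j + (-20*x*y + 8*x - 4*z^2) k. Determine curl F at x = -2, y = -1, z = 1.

(56, -23, 19)

(∇×F)₁ = ∂F₃/∂y − ∂F₂/∂z = -20*x + 16*z
(∇×F)₂ = ∂F₁/∂z − ∂F₃/∂x = 20*y - 3
(∇×F)₃ = ∂F₂/∂x − ∂F₁/∂y = -7*x - 5*y
∇×F = (-20*x + 16*z, 20*y - 3, -7*x - 5*y)
At (-2, -1, 1): (56, -23, 19).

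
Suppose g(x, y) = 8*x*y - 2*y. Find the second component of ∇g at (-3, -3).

(∇g)_2 = ∂g/∂y = 8*x - 2
At (-3, -3): -26.

-26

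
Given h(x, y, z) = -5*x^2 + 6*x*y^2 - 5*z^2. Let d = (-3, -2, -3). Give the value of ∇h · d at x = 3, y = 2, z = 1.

-96

∂h/∂x = -10*x + 6*y^2
∂h/∂y = 12*x*y
∂h/∂z = -10*z
∇h at (3, 2, 1) = (-6, 72, -10)
∇h · d = (-6)(-3) + (72)(-2) + (-10)(-3) = -96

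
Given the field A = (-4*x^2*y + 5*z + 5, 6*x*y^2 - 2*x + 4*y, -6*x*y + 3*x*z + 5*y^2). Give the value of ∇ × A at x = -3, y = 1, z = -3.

(28, 20, 40)

(∇×A)₁ = ∂A₃/∂y − ∂A₂/∂z = -6*x + 10*y
(∇×A)₂ = ∂A₁/∂z − ∂A₃/∂x = 6*y - 3*z + 5
(∇×A)₃ = ∂A₂/∂x − ∂A₁/∂y = 4*x^2 + 6*y^2 - 2
∇×A = (-6*x + 10*y, 6*y - 3*z + 5, 4*x^2 + 6*y^2 - 2)
At (-3, 1, -3): (28, 20, 40).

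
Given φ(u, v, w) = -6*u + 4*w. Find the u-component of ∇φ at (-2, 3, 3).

(∇φ)_1 = ∂φ/∂u = -6
At (-2, 3, 3): -6.

-6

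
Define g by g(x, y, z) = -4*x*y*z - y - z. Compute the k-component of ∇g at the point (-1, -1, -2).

(∇g)_3 = ∂g/∂z = -4*x*y - 1
At (-1, -1, -2): -5.

-5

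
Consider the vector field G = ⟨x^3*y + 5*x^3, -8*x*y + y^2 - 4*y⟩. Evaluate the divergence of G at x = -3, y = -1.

126

∂G₁/∂x = 3*x^2*y + 15*x^2
∂G₂/∂y = -8*x + 2*y - 4
∇·G = 3*x^2*y + 15*x^2 - 8*x + 2*y - 4
At (-3, -1): 126.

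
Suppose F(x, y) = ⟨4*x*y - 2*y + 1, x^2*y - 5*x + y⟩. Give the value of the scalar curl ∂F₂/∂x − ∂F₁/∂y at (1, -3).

∂F₂/∂x = 2*x*y - 5
∂F₁/∂y = 4*x - 2
Scalar curl = 2*x*y - 4*x - 3
At (1, -3): -13.

-13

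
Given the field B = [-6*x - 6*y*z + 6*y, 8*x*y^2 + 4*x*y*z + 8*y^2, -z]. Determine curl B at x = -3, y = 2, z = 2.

(∇×B)₁ = ∂B₃/∂y − ∂B₂/∂z = -4*x*y
(∇×B)₂ = ∂B₁/∂z − ∂B₃/∂x = -6*y
(∇×B)₃ = ∂B₂/∂x − ∂B₁/∂y = 8*y^2 + 4*y*z + 6*z - 6
∇×B = (-4*x*y, -6*y, 8*y^2 + 4*y*z + 6*z - 6)
At (-3, 2, 2): (24, -12, 54).

(24, -12, 54)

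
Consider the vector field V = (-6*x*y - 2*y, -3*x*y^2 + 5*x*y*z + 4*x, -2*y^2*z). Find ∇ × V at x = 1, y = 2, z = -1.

(-2, 0, -10)

(∇×V)₁ = ∂V₃/∂y − ∂V₂/∂z = -5*x*y - 4*y*z
(∇×V)₂ = ∂V₁/∂z − ∂V₃/∂x = 0
(∇×V)₃ = ∂V₂/∂x − ∂V₁/∂y = 6*x - 3*y^2 + 5*y*z + 6
∇×V = (-5*x*y - 4*y*z, 0, 6*x - 3*y^2 + 5*y*z + 6)
At (1, 2, -1): (-2, 0, -10).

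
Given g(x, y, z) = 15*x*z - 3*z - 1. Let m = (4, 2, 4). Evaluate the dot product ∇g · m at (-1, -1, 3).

108

∂g/∂x = 15*z
∂g/∂y = 0
∂g/∂z = 15*x - 3
∇g at (-1, -1, 3) = (45, 0, -18)
∇g · m = (45)(4) + (0)(2) + (-18)(4) = 108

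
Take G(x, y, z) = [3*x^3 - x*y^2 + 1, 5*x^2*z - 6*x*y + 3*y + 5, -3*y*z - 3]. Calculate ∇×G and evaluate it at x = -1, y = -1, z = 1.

(∇×G)₁ = ∂G₃/∂y − ∂G₂/∂z = -5*x^2 - 3*z
(∇×G)₂ = ∂G₁/∂z − ∂G₃/∂x = 0
(∇×G)₃ = ∂G₂/∂x − ∂G₁/∂y = 2*x*y + 10*x*z - 6*y
∇×G = (-5*x^2 - 3*z, 0, 2*x*y + 10*x*z - 6*y)
At (-1, -1, 1): (-8, 0, -2).

(-8, 0, -2)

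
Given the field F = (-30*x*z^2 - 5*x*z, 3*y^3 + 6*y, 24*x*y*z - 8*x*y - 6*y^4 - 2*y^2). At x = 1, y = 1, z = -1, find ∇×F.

(∇×F)₁ = ∂F₃/∂y − ∂F₂/∂z = 24*x*z - 8*x - 24*y^3 - 4*y
(∇×F)₂ = ∂F₁/∂z − ∂F₃/∂x = -60*x*z - 5*x - 24*y*z + 8*y
(∇×F)₃ = ∂F₂/∂x − ∂F₁/∂y = 0
∇×F = (24*x*z - 8*x - 24*y^3 - 4*y, -60*x*z - 5*x - 24*y*z + 8*y, 0)
At (1, 1, -1): (-60, 87, 0).

(-60, 87, 0)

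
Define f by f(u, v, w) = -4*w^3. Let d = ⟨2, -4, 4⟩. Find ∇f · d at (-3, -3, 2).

∂f/∂u = 0
∂f/∂v = 0
∂f/∂w = -12*w^2
∇f at (-3, -3, 2) = (0, 0, -48)
∇f · d = (0)(2) + (0)(-4) + (-48)(4) = -192

-192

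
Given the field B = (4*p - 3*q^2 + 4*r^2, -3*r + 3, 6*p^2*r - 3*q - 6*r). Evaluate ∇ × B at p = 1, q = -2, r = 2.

(∇×B)₁ = ∂B₃/∂q − ∂B₂/∂r = 0
(∇×B)₂ = ∂B₁/∂r − ∂B₃/∂p = -12*p*r + 8*r
(∇×B)₃ = ∂B₂/∂p − ∂B₁/∂q = 6*q
∇×B = (0, -12*p*r + 8*r, 6*q)
At (1, -2, 2): (0, -8, -12).

(0, -8, -12)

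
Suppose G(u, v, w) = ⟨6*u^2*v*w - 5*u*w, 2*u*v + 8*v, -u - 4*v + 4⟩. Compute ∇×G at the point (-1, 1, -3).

(-4, 12, 20)

(∇×G)₁ = ∂G₃/∂v − ∂G₂/∂w = -4
(∇×G)₂ = ∂G₁/∂w − ∂G₃/∂u = 6*u^2*v - 5*u + 1
(∇×G)₃ = ∂G₂/∂u − ∂G₁/∂v = -6*u^2*w + 2*v
∇×G = (-4, 6*u^2*v - 5*u + 1, -6*u^2*w + 2*v)
At (-1, 1, -3): (-4, 12, 20).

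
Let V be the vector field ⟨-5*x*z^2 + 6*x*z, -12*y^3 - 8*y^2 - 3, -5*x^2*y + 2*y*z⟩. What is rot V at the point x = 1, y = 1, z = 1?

(-3, 6, 0)

(∇×V)₁ = ∂V₃/∂y − ∂V₂/∂z = -5*x^2 + 2*z
(∇×V)₂ = ∂V₁/∂z − ∂V₃/∂x = 10*x*y - 10*x*z + 6*x
(∇×V)₃ = ∂V₂/∂x − ∂V₁/∂y = 0
∇×V = (-5*x^2 + 2*z, 10*x*y - 10*x*z + 6*x, 0)
At (1, 1, 1): (-3, 6, 0).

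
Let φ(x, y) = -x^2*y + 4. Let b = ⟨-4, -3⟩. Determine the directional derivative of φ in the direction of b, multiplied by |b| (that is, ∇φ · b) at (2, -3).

∂φ/∂x = -2*x*y
∂φ/∂y = -x^2
∇φ at (2, -3) = (12, -4)
∇φ · b = (12)(-4) + (-4)(-3) = -36

-36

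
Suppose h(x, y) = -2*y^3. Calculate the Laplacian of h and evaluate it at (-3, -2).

24

∂²h/∂x² = 0
∂²h/∂y² = -12*y
∇²h = -12*y
At (-3, -2): 24.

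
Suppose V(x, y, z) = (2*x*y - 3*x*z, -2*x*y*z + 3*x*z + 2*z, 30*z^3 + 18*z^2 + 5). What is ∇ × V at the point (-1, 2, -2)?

(-3, 3, 4)

(∇×V)₁ = ∂V₃/∂y − ∂V₂/∂z = 2*x*y - 3*x - 2
(∇×V)₂ = ∂V₁/∂z − ∂V₃/∂x = -3*x
(∇×V)₃ = ∂V₂/∂x − ∂V₁/∂y = -2*x - 2*y*z + 3*z
∇×V = (2*x*y - 3*x - 2, -3*x, -2*x - 2*y*z + 3*z)
At (-1, 2, -2): (-3, 3, 4).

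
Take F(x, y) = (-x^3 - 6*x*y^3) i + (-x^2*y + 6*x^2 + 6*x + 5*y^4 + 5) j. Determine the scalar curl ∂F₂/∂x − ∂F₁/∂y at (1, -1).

38

∂F₂/∂x = -2*x*y + 12*x + 6
∂F₁/∂y = -18*x*y^2
Scalar curl = 18*x*y^2 - 2*x*y + 12*x + 6
At (1, -1): 38.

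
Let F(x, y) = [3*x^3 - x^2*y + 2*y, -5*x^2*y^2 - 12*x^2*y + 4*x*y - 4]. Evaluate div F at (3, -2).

∂F₁/∂x = 9*x^2 - 2*x*y
∂F₂/∂y = -10*x^2*y - 12*x^2 + 4*x
∇·F = -10*x^2*y - 3*x^2 - 2*x*y + 4*x
At (3, -2): 177.

177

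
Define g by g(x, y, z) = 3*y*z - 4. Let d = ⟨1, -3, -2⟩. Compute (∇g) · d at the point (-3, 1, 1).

∂g/∂x = 0
∂g/∂y = 3*z
∂g/∂z = 3*y
∇g at (-3, 1, 1) = (0, 3, 3)
∇g · d = (0)(1) + (3)(-3) + (3)(-2) = -15

-15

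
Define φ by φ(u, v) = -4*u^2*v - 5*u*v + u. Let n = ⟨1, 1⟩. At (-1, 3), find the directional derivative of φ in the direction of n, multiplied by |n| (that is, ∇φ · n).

11

∂φ/∂u = -8*u*v - 5*v + 1
∂φ/∂v = -4*u^2 - 5*u
∇φ at (-1, 3) = (10, 1)
∇φ · n = (10)(1) + (1)(1) = 11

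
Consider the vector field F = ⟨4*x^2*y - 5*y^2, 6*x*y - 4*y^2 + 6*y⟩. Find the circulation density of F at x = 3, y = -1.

-52

∂F₂/∂x = 6*y
∂F₁/∂y = 4*x^2 - 10*y
Scalar curl = -4*x^2 + 16*y
At (3, -1): -52.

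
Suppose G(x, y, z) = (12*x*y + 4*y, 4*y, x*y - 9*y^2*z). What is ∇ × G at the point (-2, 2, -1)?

(∇×G)₁ = ∂G₃/∂y − ∂G₂/∂z = x - 18*y*z
(∇×G)₂ = ∂G₁/∂z − ∂G₃/∂x = -y
(∇×G)₃ = ∂G₂/∂x − ∂G₁/∂y = -12*x - 4
∇×G = (x - 18*y*z, -y, -12*x - 4)
At (-2, 2, -1): (34, -2, 20).

(34, -2, 20)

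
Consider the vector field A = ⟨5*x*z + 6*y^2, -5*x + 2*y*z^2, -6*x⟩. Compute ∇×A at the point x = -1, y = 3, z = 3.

(-36, 1, -41)

(∇×A)₁ = ∂A₃/∂y − ∂A₂/∂z = -4*y*z
(∇×A)₂ = ∂A₁/∂z − ∂A₃/∂x = 5*x + 6
(∇×A)₃ = ∂A₂/∂x − ∂A₁/∂y = -12*y - 5
∇×A = (-4*y*z, 5*x + 6, -12*y - 5)
At (-1, 3, 3): (-36, 1, -41).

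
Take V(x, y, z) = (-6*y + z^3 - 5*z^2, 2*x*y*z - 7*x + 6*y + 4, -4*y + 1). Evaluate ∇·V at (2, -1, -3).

-6

∂V₁/∂x = 0
∂V₂/∂y = 2*x*z + 6
∂V₃/∂z = 0
∇·V = 2*x*z + 6
At (2, -1, -3): -6.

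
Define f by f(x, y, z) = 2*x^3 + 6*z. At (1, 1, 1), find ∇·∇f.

12

∂²f/∂x² = 12*x
∂²f/∂y² = 0
∂²f/∂z² = 0
∇²f = 12*x
At (1, 1, 1): 12.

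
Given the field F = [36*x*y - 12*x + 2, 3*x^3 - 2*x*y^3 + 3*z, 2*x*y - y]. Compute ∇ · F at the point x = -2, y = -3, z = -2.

-12

∂F₁/∂x = 36*y - 12
∂F₂/∂y = -6*x*y^2
∂F₃/∂z = 0
∇·F = -6*x*y^2 + 36*y - 12
At (-2, -3, -2): -12.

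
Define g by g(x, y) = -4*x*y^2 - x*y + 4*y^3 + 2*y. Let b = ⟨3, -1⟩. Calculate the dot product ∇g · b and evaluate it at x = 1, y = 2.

-87

∂g/∂x = -4*y^2 - y
∂g/∂y = -8*x*y - x + 12*y^2 + 2
∇g at (1, 2) = (-18, 33)
∇g · b = (-18)(3) + (33)(-1) = -87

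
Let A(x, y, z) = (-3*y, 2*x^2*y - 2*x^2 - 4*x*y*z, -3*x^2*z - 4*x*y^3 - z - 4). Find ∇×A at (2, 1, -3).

(-16, -32, 15)

(∇×A)₁ = ∂A₃/∂y − ∂A₂/∂z = -12*x*y^2 + 4*x*y
(∇×A)₂ = ∂A₁/∂z − ∂A₃/∂x = 6*x*z + 4*y^3
(∇×A)₃ = ∂A₂/∂x − ∂A₁/∂y = 4*x*y - 4*x - 4*y*z + 3
∇×A = (-12*x*y^2 + 4*x*y, 6*x*z + 4*y^3, 4*x*y - 4*x - 4*y*z + 3)
At (2, 1, -3): (-16, -32, 15).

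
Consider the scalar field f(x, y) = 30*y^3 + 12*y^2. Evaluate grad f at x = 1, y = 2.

∂f/∂x = 0
∂f/∂y = 90*y^2 + 24*y
∇f = (0, 90*y^2 + 24*y)
At (1, 2): (0, 408).

(0, 408)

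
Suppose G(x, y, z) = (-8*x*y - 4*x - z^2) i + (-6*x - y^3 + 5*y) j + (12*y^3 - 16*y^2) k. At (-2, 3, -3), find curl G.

(∇×G)₁ = ∂G₃/∂y − ∂G₂/∂z = 36*y^2 - 32*y
(∇×G)₂ = ∂G₁/∂z − ∂G₃/∂x = -2*z
(∇×G)₃ = ∂G₂/∂x − ∂G₁/∂y = 8*x - 6
∇×G = (36*y^2 - 32*y, -2*z, 8*x - 6)
At (-2, 3, -3): (228, 6, -22).

(228, 6, -22)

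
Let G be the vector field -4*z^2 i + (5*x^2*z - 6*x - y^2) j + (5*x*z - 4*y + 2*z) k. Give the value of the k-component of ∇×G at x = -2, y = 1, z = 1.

(∇×G)_3 = ∂G₂/∂x − ∂G₁/∂y
= 10*x*z - 6 − (0)
= 10*x*z - 6
At (-2, 1, 1): -26.

-26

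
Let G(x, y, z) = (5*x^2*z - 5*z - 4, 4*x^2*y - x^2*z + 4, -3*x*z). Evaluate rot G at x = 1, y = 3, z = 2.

(∇×G)₁ = ∂G₃/∂y − ∂G₂/∂z = x^2
(∇×G)₂ = ∂G₁/∂z − ∂G₃/∂x = 5*x^2 + 3*z - 5
(∇×G)₃ = ∂G₂/∂x − ∂G₁/∂y = 8*x*y - 2*x*z
∇×G = (x^2, 5*x^2 + 3*z - 5, 8*x*y - 2*x*z)
At (1, 3, 2): (1, 6, 20).

(1, 6, 20)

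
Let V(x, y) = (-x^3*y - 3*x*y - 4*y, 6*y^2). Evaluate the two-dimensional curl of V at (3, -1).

∂V₂/∂x = 0
∂V₁/∂y = -x^3 - 3*x - 4
Scalar curl = x^3 + 3*x + 4
At (3, -1): 40.

40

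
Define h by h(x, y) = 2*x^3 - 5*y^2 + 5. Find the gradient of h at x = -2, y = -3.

(24, 30)

∂h/∂x = 6*x^2
∂h/∂y = -10*y
∇h = (6*x^2, -10*y)
At (-2, -3): (24, 30).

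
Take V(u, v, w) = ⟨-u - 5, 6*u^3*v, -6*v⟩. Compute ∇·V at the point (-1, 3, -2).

-7

∂V₁/∂u = -1
∂V₂/∂v = 6*u^3
∂V₃/∂w = 0
∇·V = 6*u^3 - 1
At (-1, 3, -2): -7.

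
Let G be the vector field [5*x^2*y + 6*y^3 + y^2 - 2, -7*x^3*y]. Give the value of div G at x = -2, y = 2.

∂G₁/∂x = 10*x*y
∂G₂/∂y = -7*x^3
∇·G = -7*x^3 + 10*x*y
At (-2, 2): 16.

16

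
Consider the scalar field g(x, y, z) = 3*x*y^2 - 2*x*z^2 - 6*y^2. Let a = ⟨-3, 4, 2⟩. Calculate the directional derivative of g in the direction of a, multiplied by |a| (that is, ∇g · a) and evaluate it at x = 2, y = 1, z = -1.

13

∂g/∂x = 3*y^2 - 2*z^2
∂g/∂y = 6*x*y - 12*y
∂g/∂z = -4*x*z
∇g at (2, 1, -1) = (1, 0, 8)
∇g · a = (1)(-3) + (0)(4) + (8)(2) = 13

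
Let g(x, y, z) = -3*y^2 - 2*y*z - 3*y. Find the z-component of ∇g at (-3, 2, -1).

(∇g)_3 = ∂g/∂z = -2*y
At (-3, 2, -1): -4.

-4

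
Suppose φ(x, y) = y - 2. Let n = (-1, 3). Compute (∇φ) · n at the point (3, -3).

3

∂φ/∂x = 0
∂φ/∂y = 1
∇φ at (3, -3) = (0, 1)
∇φ · n = (0)(-1) + (1)(3) = 3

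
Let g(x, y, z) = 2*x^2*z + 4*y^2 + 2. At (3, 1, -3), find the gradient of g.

(-36, 8, 18)

∂g/∂x = 4*x*z
∂g/∂y = 8*y
∂g/∂z = 2*x^2
∇g = (4*x*z, 8*y, 2*x^2)
At (3, 1, -3): (-36, 8, 18).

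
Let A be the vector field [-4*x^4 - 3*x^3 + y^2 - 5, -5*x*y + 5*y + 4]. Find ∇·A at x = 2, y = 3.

-169

∂A₁/∂x = -16*x^3 - 9*x^2
∂A₂/∂y = -5*x + 5
∇·A = -16*x^3 - 9*x^2 - 5*x + 5
At (2, 3): -169.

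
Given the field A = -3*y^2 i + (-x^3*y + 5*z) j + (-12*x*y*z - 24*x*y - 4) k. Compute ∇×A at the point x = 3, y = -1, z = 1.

(∇×A)₁ = ∂A₃/∂y − ∂A₂/∂z = -12*x*z - 24*x - 5
(∇×A)₂ = ∂A₁/∂z − ∂A₃/∂x = 12*y*z + 24*y
(∇×A)₃ = ∂A₂/∂x − ∂A₁/∂y = -3*x^2*y + 6*y
∇×A = (-12*x*z - 24*x - 5, 12*y*z + 24*y, -3*x^2*y + 6*y)
At (3, -1, 1): (-113, -36, 21).

(-113, -36, 21)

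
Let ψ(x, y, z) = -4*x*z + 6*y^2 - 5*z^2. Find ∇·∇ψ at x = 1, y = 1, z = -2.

2

∂²ψ/∂x² = 0
∂²ψ/∂y² = 12
∂²ψ/∂z² = -10
∇²ψ = 2
At (1, 1, -2): 2.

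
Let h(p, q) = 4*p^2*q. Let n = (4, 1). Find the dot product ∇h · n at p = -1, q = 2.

∂h/∂p = 8*p*q
∂h/∂q = 4*p^2
∇h at (-1, 2) = (-16, 4)
∇h · n = (-16)(4) + (4)(1) = -60

-60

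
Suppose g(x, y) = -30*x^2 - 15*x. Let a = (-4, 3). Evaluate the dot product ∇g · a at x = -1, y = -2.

∂g/∂x = -60*x - 15
∂g/∂y = 0
∇g at (-1, -2) = (45, 0)
∇g · a = (45)(-4) + (0)(3) = -180

-180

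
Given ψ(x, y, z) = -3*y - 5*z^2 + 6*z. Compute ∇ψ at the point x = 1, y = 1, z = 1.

∂ψ/∂x = 0
∂ψ/∂y = -3
∂ψ/∂z = -10*z + 6
∇ψ = (0, -3, -10*z + 6)
At (1, 1, 1): (0, -3, -4).

(0, -3, -4)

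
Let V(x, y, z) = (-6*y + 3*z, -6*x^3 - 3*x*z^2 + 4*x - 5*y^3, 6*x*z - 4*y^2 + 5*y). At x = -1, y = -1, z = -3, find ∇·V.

∂V₁/∂x = 0
∂V₂/∂y = -15*y^2
∂V₃/∂z = 6*x
∇·V = 6*x - 15*y^2
At (-1, -1, -3): -21.

-21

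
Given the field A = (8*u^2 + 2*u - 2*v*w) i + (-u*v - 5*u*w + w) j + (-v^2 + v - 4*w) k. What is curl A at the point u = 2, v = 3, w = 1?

(∇×A)₁ = ∂A₃/∂v − ∂A₂/∂w = 5*u - 2*v
(∇×A)₂ = ∂A₁/∂w − ∂A₃/∂u = -2*v
(∇×A)₃ = ∂A₂/∂u − ∂A₁/∂v = -v - 3*w
∇×A = (5*u - 2*v, -2*v, -v - 3*w)
At (2, 3, 1): (4, -6, -6).

(4, -6, -6)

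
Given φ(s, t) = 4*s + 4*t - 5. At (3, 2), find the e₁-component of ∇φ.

4

(∇φ)_1 = ∂φ/∂s = 4
At (3, 2): 4.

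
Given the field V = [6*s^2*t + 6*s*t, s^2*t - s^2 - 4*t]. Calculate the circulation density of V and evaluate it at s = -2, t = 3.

-20

∂V₂/∂s = 2*s*t - 2*s
∂V₁/∂t = 6*s^2 + 6*s
Scalar curl = -6*s^2 + 2*s*t - 8*s
At (-2, 3): -20.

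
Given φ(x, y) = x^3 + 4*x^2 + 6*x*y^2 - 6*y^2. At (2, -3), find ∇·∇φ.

32

∂²φ/∂x² = 2*(3*x + 4)
∂²φ/∂y² = 12*(x - 1)
∇²φ = 18*x - 4
At (2, -3): 32.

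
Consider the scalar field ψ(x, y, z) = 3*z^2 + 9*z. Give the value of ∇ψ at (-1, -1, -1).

∂ψ/∂x = 0
∂ψ/∂y = 0
∂ψ/∂z = 6*z + 9
∇ψ = (0, 0, 6*z + 9)
At (-1, -1, -1): (0, 0, 3).

(0, 0, 3)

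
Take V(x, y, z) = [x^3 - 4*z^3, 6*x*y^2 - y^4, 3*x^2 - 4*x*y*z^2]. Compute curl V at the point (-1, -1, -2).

(16, -58, 6)

(∇×V)₁ = ∂V₃/∂y − ∂V₂/∂z = -4*x*z^2
(∇×V)₂ = ∂V₁/∂z − ∂V₃/∂x = -6*x + 4*y*z^2 - 12*z^2
(∇×V)₃ = ∂V₂/∂x − ∂V₁/∂y = 6*y^2
∇×V = (-4*x*z^2, -6*x + 4*y*z^2 - 12*z^2, 6*y^2)
At (-1, -1, -2): (16, -58, 6).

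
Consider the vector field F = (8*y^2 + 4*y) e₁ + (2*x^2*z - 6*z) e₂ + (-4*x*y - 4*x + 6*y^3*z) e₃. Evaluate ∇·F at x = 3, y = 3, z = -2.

162

∂F₁/∂x = 0
∂F₂/∂y = 0
∂F₃/∂z = 6*y^3
∇·F = 6*y^3
At (3, 3, -2): 162.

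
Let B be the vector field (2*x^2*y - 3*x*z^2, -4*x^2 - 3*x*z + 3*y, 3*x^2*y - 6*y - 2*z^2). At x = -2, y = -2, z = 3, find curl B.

(0, 12, -1)

(∇×B)₁ = ∂B₃/∂y − ∂B₂/∂z = 3*x^2 + 3*x - 6
(∇×B)₂ = ∂B₁/∂z − ∂B₃/∂x = -6*x*y - 6*x*z
(∇×B)₃ = ∂B₂/∂x − ∂B₁/∂y = -2*x^2 - 8*x - 3*z
∇×B = (3*x^2 + 3*x - 6, -6*x*y - 6*x*z, -2*x^2 - 8*x - 3*z)
At (-2, -2, 3): (0, 12, -1).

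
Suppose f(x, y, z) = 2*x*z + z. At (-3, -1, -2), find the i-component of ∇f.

-4

(∇f)_1 = ∂f/∂x = 2*z
At (-3, -1, -2): -4.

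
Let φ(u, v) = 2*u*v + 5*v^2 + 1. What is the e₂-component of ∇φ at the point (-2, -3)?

(∇φ)_2 = ∂φ/∂v = 2*u + 10*v
At (-2, -3): -34.

-34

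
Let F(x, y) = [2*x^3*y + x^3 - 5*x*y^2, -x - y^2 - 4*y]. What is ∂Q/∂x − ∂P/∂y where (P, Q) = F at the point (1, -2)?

-23

∂F₂/∂x = -1
∂F₁/∂y = 2*x^3 - 10*x*y
Scalar curl = -2*x^3 + 10*x*y - 1
At (1, -2): -23.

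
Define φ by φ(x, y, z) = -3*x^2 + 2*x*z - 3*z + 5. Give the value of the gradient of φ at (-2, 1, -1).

(10, 0, -7)

∂φ/∂x = -6*x + 2*z
∂φ/∂y = 0
∂φ/∂z = 2*x - 3
∇φ = (-6*x + 2*z, 0, 2*x - 3)
At (-2, 1, -1): (10, 0, -7).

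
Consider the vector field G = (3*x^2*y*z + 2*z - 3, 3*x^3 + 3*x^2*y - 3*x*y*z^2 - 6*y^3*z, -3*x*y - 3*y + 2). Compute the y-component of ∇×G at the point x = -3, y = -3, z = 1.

(∇×G)_2 = ∂G₁/∂z − ∂G₃/∂x
= 3*x^2*y + 2 − (-3*y)
= 3*x^2*y + 3*y + 2
At (-3, -3, 1): -88.

-88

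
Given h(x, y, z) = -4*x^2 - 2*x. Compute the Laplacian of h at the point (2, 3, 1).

∂²h/∂x² = -8
∂²h/∂y² = 0
∂²h/∂z² = 0
∇²h = -8
At (2, 3, 1): -8.

-8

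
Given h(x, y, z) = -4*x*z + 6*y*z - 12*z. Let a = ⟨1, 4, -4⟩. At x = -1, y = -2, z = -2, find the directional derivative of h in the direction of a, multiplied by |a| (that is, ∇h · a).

∂h/∂x = -4*z
∂h/∂y = 6*z
∂h/∂z = -4*x + 6*y - 12
∇h at (-1, -2, -2) = (8, -12, -20)
∇h · a = (8)(1) + (-12)(4) + (-20)(-4) = 40

40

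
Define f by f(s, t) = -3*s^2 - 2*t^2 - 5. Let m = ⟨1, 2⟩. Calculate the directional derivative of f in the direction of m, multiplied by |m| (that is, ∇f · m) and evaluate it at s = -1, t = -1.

14

∂f/∂s = -6*s
∂f/∂t = -4*t
∇f at (-1, -1) = (6, 4)
∇f · m = (6)(1) + (4)(2) = 14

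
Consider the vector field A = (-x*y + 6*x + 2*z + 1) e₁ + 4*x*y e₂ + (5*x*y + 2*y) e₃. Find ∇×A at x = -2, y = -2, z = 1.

(∇×A)₁ = ∂A₃/∂y − ∂A₂/∂z = 5*x + 2
(∇×A)₂ = ∂A₁/∂z − ∂A₃/∂x = -5*y + 2
(∇×A)₃ = ∂A₂/∂x − ∂A₁/∂y = x + 4*y
∇×A = (5*x + 2, -5*y + 2, x + 4*y)
At (-2, -2, 1): (-8, 12, -10).

(-8, 12, -10)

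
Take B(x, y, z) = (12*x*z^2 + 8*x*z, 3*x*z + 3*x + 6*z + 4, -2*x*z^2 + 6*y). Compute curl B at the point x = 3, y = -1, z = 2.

(-9, 176, 9)

(∇×B)₁ = ∂B₃/∂y − ∂B₂/∂z = -3*x
(∇×B)₂ = ∂B₁/∂z − ∂B₃/∂x = 24*x*z + 8*x + 2*z^2
(∇×B)₃ = ∂B₂/∂x − ∂B₁/∂y = 3*z + 3
∇×B = (-3*x, 24*x*z + 8*x + 2*z^2, 3*z + 3)
At (3, -1, 2): (-9, 176, 9).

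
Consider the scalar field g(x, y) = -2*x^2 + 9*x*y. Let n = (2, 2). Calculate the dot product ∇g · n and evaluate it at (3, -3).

-24

∂g/∂x = -4*x + 9*y
∂g/∂y = 9*x
∇g at (3, -3) = (-39, 27)
∇g · n = (-39)(2) + (27)(2) = -24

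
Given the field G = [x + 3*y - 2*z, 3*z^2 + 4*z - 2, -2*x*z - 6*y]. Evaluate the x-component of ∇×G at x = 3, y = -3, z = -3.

(∇×G)_1 = ∂G₃/∂y − ∂G₂/∂z
= -6 − (6*z + 4)
= -6*z - 10
At (3, -3, -3): 8.

8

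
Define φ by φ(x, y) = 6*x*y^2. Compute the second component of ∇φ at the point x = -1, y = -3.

(∇φ)_2 = ∂φ/∂y = 12*x*y
At (-1, -3): 36.

36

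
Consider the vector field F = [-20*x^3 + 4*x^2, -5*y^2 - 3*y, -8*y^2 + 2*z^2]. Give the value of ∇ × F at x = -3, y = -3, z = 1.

(∇×F)₁ = ∂F₃/∂y − ∂F₂/∂z = -16*y
(∇×F)₂ = ∂F₁/∂z − ∂F₃/∂x = 0
(∇×F)₃ = ∂F₂/∂x − ∂F₁/∂y = 0
∇×F = (-16*y, 0, 0)
At (-3, -3, 1): (48, 0, 0).

(48, 0, 0)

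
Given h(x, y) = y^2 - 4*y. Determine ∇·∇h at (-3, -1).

∂²h/∂x² = 0
∂²h/∂y² = 2
∇²h = 2
At (-3, -1): 2.

2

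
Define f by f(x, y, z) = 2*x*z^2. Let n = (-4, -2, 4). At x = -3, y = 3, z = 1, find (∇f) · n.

-56

∂f/∂x = 2*z^2
∂f/∂y = 0
∂f/∂z = 4*x*z
∇f at (-3, 3, 1) = (2, 0, -12)
∇f · n = (2)(-4) + (0)(-2) + (-12)(4) = -56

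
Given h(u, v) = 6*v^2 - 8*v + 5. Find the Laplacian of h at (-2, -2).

∂²h/∂u² = 0
∂²h/∂v² = 12
∇²h = 12
At (-2, -2): 12.

12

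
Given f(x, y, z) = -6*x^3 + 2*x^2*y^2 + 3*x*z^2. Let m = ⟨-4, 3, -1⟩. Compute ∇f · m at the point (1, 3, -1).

-42

∂f/∂x = -18*x^2 + 4*x*y^2 + 3*z^2
∂f/∂y = 4*x^2*y
∂f/∂z = 6*x*z
∇f at (1, 3, -1) = (21, 12, -6)
∇f · m = (21)(-4) + (12)(3) + (-6)(-1) = -42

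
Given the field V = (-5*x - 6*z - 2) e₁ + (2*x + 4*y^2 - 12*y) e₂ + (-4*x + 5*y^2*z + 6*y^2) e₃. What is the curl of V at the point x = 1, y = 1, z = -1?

(2, -2, 2)

(∇×V)₁ = ∂V₃/∂y − ∂V₂/∂z = 10*y*z + 12*y
(∇×V)₂ = ∂V₁/∂z − ∂V₃/∂x = -2
(∇×V)₃ = ∂V₂/∂x − ∂V₁/∂y = 2
∇×V = (10*y*z + 12*y, -2, 2)
At (1, 1, -1): (2, -2, 2).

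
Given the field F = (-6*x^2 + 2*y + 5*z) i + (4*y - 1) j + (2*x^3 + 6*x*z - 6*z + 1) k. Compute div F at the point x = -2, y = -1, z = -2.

∂F₁/∂x = -12*x
∂F₂/∂y = 4
∂F₃/∂z = 6*x - 6
∇·F = -6*x - 2
At (-2, -1, -2): 10.

10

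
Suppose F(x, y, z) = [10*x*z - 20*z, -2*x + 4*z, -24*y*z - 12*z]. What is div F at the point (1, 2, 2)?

∂F₁/∂x = 10*z
∂F₂/∂y = 0
∂F₃/∂z = -24*y - 12
∇·F = -24*y + 10*z - 12
At (1, 2, 2): -40.

-40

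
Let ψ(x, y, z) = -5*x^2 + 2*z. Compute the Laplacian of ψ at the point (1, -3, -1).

-10

∂²ψ/∂x² = -10
∂²ψ/∂y² = 0
∂²ψ/∂z² = 0
∇²ψ = -10
At (1, -3, -1): -10.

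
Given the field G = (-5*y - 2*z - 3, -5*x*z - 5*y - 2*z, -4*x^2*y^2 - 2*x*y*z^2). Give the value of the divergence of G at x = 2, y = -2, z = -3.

-53

∂G₁/∂x = 0
∂G₂/∂y = -5
∂G₃/∂z = -4*x*y*z
∇·G = -4*x*y*z - 5
At (2, -2, -3): -53.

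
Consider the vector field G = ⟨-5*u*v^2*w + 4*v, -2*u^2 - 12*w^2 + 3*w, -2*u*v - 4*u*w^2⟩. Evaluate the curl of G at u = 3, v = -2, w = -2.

(-57, -48, 104)

(∇×G)₁ = ∂G₃/∂v − ∂G₂/∂w = -2*u + 24*w - 3
(∇×G)₂ = ∂G₁/∂w − ∂G₃/∂u = -5*u*v^2 + 2*v + 4*w^2
(∇×G)₃ = ∂G₂/∂u − ∂G₁/∂v = 10*u*v*w - 4*u - 4
∇×G = (-2*u + 24*w - 3, -5*u*v^2 + 2*v + 4*w^2, 10*u*v*w - 4*u - 4)
At (3, -2, -2): (-57, -48, 104).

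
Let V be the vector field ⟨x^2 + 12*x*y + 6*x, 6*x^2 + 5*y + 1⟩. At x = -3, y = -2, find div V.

-19

∂V₁/∂x = 2*x + 12*y + 6
∂V₂/∂y = 5
∇·V = 2*x + 12*y + 11
At (-3, -2): -19.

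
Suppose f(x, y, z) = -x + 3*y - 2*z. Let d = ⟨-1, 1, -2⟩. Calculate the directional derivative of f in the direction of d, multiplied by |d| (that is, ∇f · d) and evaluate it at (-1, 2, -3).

8

∂f/∂x = -1
∂f/∂y = 3
∂f/∂z = -2
∇f at (-1, 2, -3) = (-1, 3, -2)
∇f · d = (-1)(-1) + (3)(1) + (-2)(-2) = 8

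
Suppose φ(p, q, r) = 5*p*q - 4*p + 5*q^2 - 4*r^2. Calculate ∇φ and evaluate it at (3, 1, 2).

(1, 25, -16)

∂φ/∂p = 5*q - 4
∂φ/∂q = 5*p + 10*q
∂φ/∂r = -8*r
∇φ = (5*q - 4, 5*p + 10*q, -8*r)
At (3, 1, 2): (1, 25, -16).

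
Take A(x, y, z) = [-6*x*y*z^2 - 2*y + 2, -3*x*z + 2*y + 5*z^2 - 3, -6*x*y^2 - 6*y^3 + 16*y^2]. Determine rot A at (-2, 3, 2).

(∇×A)₁ = ∂A₃/∂y − ∂A₂/∂z = -12*x*y + 3*x - 18*y^2 + 32*y - 10*z
(∇×A)₂ = ∂A₁/∂z − ∂A₃/∂x = -12*x*y*z + 6*y^2
(∇×A)₃ = ∂A₂/∂x − ∂A₁/∂y = 6*x*z^2 - 3*z + 2
∇×A = (-12*x*y + 3*x - 18*y^2 + 32*y - 10*z, -12*x*y*z + 6*y^2, 6*x*z^2 - 3*z + 2)
At (-2, 3, 2): (-20, 198, -52).

(-20, 198, -52)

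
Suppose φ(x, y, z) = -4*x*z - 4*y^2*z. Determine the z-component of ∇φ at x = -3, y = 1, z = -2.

8

(∇φ)_3 = ∂φ/∂z = -4*x - 4*y^2
At (-3, 1, -2): 8.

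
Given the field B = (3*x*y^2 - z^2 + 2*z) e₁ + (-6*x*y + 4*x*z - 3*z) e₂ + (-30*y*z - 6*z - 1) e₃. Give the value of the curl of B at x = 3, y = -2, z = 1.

(-39, 0, 52)

(∇×B)₁ = ∂B₃/∂y − ∂B₂/∂z = -4*x - 30*z + 3
(∇×B)₂ = ∂B₁/∂z − ∂B₃/∂x = -2*z + 2
(∇×B)₃ = ∂B₂/∂x − ∂B₁/∂y = -6*x*y - 6*y + 4*z
∇×B = (-4*x - 30*z + 3, -2*z + 2, -6*x*y - 6*y + 4*z)
At (3, -2, 1): (-39, 0, 52).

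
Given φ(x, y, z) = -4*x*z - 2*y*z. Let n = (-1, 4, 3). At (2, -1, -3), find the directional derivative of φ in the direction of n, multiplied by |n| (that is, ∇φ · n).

-6

∂φ/∂x = -4*z
∂φ/∂y = -2*z
∂φ/∂z = -4*x - 2*y
∇φ at (2, -1, -3) = (12, 6, -6)
∇φ · n = (12)(-1) + (6)(4) + (-6)(3) = -6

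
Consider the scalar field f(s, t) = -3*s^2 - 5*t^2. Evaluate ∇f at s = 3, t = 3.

∂f/∂s = -6*s
∂f/∂t = -10*t
∇f = (-6*s, -10*t)
At (3, 3): (-18, -30).

(-18, -30)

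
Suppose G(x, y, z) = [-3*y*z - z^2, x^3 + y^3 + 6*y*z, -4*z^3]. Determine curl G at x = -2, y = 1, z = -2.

(∇×G)₁ = ∂G₃/∂y − ∂G₂/∂z = -6*y
(∇×G)₂ = ∂G₁/∂z − ∂G₃/∂x = -3*y - 2*z
(∇×G)₃ = ∂G₂/∂x − ∂G₁/∂y = 3*x^2 + 3*z
∇×G = (-6*y, -3*y - 2*z, 3*x^2 + 3*z)
At (-2, 1, -2): (-6, 1, 6).

(-6, 1, 6)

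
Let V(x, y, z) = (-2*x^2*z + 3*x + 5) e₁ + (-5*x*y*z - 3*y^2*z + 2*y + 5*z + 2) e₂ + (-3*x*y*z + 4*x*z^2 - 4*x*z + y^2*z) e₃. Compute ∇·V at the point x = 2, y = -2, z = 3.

43

∂V₁/∂x = -4*x*z + 3
∂V₂/∂y = -5*x*z - 6*y*z + 2
∂V₃/∂z = -3*x*y + 8*x*z - 4*x + y^2
∇·V = -3*x*y - x*z - 4*x + y^2 - 6*y*z + 5
At (2, -2, 3): 43.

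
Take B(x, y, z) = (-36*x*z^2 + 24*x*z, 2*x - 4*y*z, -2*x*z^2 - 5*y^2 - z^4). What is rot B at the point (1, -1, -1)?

(∇×B)₁ = ∂B₃/∂y − ∂B₂/∂z = -6*y
(∇×B)₂ = ∂B₁/∂z − ∂B₃/∂x = -72*x*z + 24*x + 2*z^2
(∇×B)₃ = ∂B₂/∂x − ∂B₁/∂y = 2
∇×B = (-6*y, -72*x*z + 24*x + 2*z^2, 2)
At (1, -1, -1): (6, 98, 2).

(6, 98, 2)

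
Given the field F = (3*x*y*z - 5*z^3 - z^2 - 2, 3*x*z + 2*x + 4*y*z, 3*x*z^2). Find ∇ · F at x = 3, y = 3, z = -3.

-93

∂F₁/∂x = 3*y*z
∂F₂/∂y = 4*z
∂F₃/∂z = 6*x*z
∇·F = 6*x*z + 3*y*z + 4*z
At (3, 3, -3): -93.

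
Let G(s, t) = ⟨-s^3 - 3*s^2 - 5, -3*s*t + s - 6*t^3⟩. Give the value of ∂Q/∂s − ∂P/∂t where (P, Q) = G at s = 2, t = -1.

∂G₂/∂s = -3*t + 1
∂G₁/∂t = 0
Scalar curl = -3*t + 1
At (2, -1): 4.

4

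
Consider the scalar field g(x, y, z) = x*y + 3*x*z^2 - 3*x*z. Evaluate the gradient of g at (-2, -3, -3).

(33, -2, 42)

∂g/∂x = y + 3*z^2 - 3*z
∂g/∂y = x
∂g/∂z = 6*x*z - 3*x
∇g = (y + 3*z^2 - 3*z, x, 6*x*z - 3*x)
At (-2, -3, -3): (33, -2, 42).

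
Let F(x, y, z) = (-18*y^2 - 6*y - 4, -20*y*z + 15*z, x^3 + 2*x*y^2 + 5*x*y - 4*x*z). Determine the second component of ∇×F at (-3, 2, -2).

(∇×F)_2 = ∂F₁/∂z − ∂F₃/∂x
= 0 − (3*x^2 + 2*y^2 + 5*y - 4*z)
= -3*x^2 - 2*y^2 - 5*y + 4*z
At (-3, 2, -2): -53.

-53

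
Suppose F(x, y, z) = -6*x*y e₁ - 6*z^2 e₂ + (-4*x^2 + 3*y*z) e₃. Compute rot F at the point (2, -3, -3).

(-45, 16, 12)

(∇×F)₁ = ∂F₃/∂y − ∂F₂/∂z = 15*z
(∇×F)₂ = ∂F₁/∂z − ∂F₃/∂x = 8*x
(∇×F)₃ = ∂F₂/∂x − ∂F₁/∂y = 6*x
∇×F = (15*z, 8*x, 6*x)
At (2, -3, -3): (-45, 16, 12).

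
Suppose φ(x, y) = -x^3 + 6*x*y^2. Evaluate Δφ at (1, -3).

∂²φ/∂x² = -6*x
∂²φ/∂y² = 12*x
∇²φ = 6*x
At (1, -3): 6.

6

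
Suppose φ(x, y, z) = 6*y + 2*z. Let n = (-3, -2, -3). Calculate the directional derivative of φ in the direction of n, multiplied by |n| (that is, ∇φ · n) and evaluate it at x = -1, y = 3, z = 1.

-18

∂φ/∂x = 0
∂φ/∂y = 6
∂φ/∂z = 2
∇φ at (-1, 3, 1) = (0, 6, 2)
∇φ · n = (0)(-3) + (6)(-2) + (2)(-3) = -18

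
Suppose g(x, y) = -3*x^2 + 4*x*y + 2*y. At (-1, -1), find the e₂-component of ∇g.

(∇g)_2 = ∂g/∂y = 4*x + 2
At (-1, -1): -2.

-2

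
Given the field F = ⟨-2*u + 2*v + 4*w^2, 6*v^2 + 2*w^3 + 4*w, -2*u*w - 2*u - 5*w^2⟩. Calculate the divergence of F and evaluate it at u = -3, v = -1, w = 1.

∂F₁/∂u = -2
∂F₂/∂v = 12*v
∂F₃/∂w = -2*u - 10*w
∇·F = -2*u + 12*v - 10*w - 2
At (-3, -1, 1): -18.

-18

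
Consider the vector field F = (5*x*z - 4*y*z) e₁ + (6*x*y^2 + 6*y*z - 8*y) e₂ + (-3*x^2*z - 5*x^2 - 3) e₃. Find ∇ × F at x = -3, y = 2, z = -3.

(-12, 1, 12)

(∇×F)₁ = ∂F₃/∂y − ∂F₂/∂z = -6*y
(∇×F)₂ = ∂F₁/∂z − ∂F₃/∂x = 6*x*z + 15*x - 4*y
(∇×F)₃ = ∂F₂/∂x − ∂F₁/∂y = 6*y^2 + 4*z
∇×F = (-6*y, 6*x*z + 15*x - 4*y, 6*y^2 + 4*z)
At (-3, 2, -3): (-12, 1, 12).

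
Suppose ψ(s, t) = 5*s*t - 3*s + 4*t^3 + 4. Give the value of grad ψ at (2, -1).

(-8, 22)

∂ψ/∂s = 5*t - 3
∂ψ/∂t = 5*s + 12*t^2
∇ψ = (5*t - 3, 5*s + 12*t^2)
At (2, -1): (-8, 22).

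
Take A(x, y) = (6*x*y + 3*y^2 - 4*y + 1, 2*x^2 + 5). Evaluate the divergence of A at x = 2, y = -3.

∂A₁/∂x = 6*y
∂A₂/∂y = 0
∇·A = 6*y
At (2, -3): -18.

-18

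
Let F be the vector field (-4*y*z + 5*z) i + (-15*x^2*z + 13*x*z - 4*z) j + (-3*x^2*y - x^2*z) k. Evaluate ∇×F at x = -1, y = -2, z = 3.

(∇×F)₁ = ∂F₃/∂y − ∂F₂/∂z = 12*x^2 - 13*x + 4
(∇×F)₂ = ∂F₁/∂z − ∂F₃/∂x = 6*x*y + 2*x*z - 4*y + 5
(∇×F)₃ = ∂F₂/∂x − ∂F₁/∂y = -30*x*z + 17*z
∇×F = (12*x^2 - 13*x + 4, 6*x*y + 2*x*z - 4*y + 5, -30*x*z + 17*z)
At (-1, -2, 3): (29, 19, 141).

(29, 19, 141)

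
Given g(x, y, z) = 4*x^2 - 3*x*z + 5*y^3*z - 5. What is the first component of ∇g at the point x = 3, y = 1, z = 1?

21

(∇g)_1 = ∂g/∂x = 8*x - 3*z
At (3, 1, 1): 21.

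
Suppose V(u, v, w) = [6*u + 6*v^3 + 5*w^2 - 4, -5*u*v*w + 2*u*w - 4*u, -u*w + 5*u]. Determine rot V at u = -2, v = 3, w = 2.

(-26, 17, -192)

(∇×V)₁ = ∂V₃/∂v − ∂V₂/∂w = 5*u*v - 2*u
(∇×V)₂ = ∂V₁/∂w − ∂V₃/∂u = 11*w - 5
(∇×V)₃ = ∂V₂/∂u − ∂V₁/∂v = -18*v^2 - 5*v*w + 2*w - 4
∇×V = (5*u*v - 2*u, 11*w - 5, -18*v^2 - 5*v*w + 2*w - 4)
At (-2, 3, 2): (-26, 17, -192).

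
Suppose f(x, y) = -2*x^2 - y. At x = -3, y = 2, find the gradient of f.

(12, -1)

∂f/∂x = -4*x
∂f/∂y = -1
∇f = (-4*x, -1)
At (-3, 2): (12, -1).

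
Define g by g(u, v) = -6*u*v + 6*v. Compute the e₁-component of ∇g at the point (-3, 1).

-6

(∇g)_1 = ∂g/∂u = -6*v
At (-3, 1): -6.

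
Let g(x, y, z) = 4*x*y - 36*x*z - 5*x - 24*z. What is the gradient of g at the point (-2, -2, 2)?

∂g/∂x = 4*y - 36*z - 5
∂g/∂y = 4*x
∂g/∂z = -36*x - 24
∇g = (4*y - 36*z - 5, 4*x, -36*x - 24)
At (-2, -2, 2): (-85, -8, 48).

(-85, -8, 48)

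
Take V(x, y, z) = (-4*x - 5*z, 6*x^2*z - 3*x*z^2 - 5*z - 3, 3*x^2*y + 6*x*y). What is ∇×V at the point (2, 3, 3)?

(∇×V)₁ = ∂V₃/∂y − ∂V₂/∂z = -3*x^2 + 6*x*z + 6*x + 5
(∇×V)₂ = ∂V₁/∂z − ∂V₃/∂x = -6*x*y - 6*y - 5
(∇×V)₃ = ∂V₂/∂x − ∂V₁/∂y = 12*x*z - 3*z^2
∇×V = (-3*x^2 + 6*x*z + 6*x + 5, -6*x*y - 6*y - 5, 12*x*z - 3*z^2)
At (2, 3, 3): (41, -59, 45).

(41, -59, 45)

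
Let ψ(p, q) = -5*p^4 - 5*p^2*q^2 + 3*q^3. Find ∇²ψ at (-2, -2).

-356

∂²ψ/∂p² = -10*(6*p^2 + q^2)
∂²ψ/∂q² = 2*(-5*p^2 + 9*q)
∇²ψ = -70*p^2 - 10*q^2 + 18*q
At (-2, -2): -356.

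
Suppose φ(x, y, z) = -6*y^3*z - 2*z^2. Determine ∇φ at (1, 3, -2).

(0, 324, -154)

∂φ/∂x = 0
∂φ/∂y = -18*y^2*z
∂φ/∂z = -6*y^3 - 4*z
∇φ = (0, -18*y^2*z, -6*y^3 - 4*z)
At (1, 3, -2): (0, 324, -154).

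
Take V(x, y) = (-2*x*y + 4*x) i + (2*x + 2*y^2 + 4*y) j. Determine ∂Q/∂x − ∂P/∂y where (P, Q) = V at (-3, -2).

-4

∂V₂/∂x = 2
∂V₁/∂y = -2*x
Scalar curl = 2*x + 2
At (-3, -2): -4.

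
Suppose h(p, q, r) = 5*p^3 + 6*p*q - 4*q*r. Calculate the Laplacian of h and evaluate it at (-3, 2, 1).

-90

∂²h/∂p² = 30*p
∂²h/∂q² = 0
∂²h/∂r² = 0
∇²h = 30*p
At (-3, 2, 1): -90.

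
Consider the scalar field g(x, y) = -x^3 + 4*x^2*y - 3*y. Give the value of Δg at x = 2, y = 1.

∂²g/∂x² = 2*(-3*x + 4*y)
∂²g/∂y² = 0
∇²g = -6*x + 8*y
At (2, 1): -4.

-4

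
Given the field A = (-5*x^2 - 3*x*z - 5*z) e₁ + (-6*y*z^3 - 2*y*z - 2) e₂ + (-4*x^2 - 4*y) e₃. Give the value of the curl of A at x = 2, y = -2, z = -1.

(∇×A)₁ = ∂A₃/∂y − ∂A₂/∂z = 18*y*z^2 + 2*y - 4
(∇×A)₂ = ∂A₁/∂z − ∂A₃/∂x = 5*x - 5
(∇×A)₃ = ∂A₂/∂x − ∂A₁/∂y = 0
∇×A = (18*y*z^2 + 2*y - 4, 5*x - 5, 0)
At (2, -2, -1): (-44, 5, 0).

(-44, 5, 0)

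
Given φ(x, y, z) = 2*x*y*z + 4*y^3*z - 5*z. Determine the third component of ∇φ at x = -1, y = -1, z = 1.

(∇φ)_3 = ∂φ/∂z = 2*x*y + 4*y^3 - 5
At (-1, -1, 1): -7.

-7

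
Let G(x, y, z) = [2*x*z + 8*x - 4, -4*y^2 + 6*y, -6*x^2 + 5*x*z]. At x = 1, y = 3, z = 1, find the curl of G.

(0, 9, 0)

(∇×G)₁ = ∂G₃/∂y − ∂G₂/∂z = 0
(∇×G)₂ = ∂G₁/∂z − ∂G₃/∂x = 14*x - 5*z
(∇×G)₃ = ∂G₂/∂x − ∂G₁/∂y = 0
∇×G = (0, 14*x - 5*z, 0)
At (1, 3, 1): (0, 9, 0).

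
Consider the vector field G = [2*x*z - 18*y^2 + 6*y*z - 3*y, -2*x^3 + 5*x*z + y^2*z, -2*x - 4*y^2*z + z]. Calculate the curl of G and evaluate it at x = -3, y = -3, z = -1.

(∇×G)₁ = ∂G₃/∂y − ∂G₂/∂z = -5*x - y^2 - 8*y*z
(∇×G)₂ = ∂G₁/∂z − ∂G₃/∂x = 2*x + 6*y + 2
(∇×G)₃ = ∂G₂/∂x − ∂G₁/∂y = -6*x^2 + 36*y - z + 3
∇×G = (-5*x - y^2 - 8*y*z, 2*x + 6*y + 2, -6*x^2 + 36*y - z + 3)
At (-3, -3, -1): (-18, -22, -158).

(-18, -22, -158)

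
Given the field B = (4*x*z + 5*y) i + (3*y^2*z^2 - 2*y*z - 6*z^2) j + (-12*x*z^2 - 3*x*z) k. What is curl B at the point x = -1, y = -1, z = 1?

(4, 11, -5)

(∇×B)₁ = ∂B₃/∂y − ∂B₂/∂z = -6*y^2*z + 2*y + 12*z
(∇×B)₂ = ∂B₁/∂z − ∂B₃/∂x = 4*x + 12*z^2 + 3*z
(∇×B)₃ = ∂B₂/∂x − ∂B₁/∂y = -5
∇×B = (-6*y^2*z + 2*y + 12*z, 4*x + 12*z^2 + 3*z, -5)
At (-1, -1, 1): (4, 11, -5).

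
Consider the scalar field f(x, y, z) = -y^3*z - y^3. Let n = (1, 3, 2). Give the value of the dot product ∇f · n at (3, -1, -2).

∂f/∂x = 0
∂f/∂y = -3*y^2*z - 3*y^2
∂f/∂z = -y^3
∇f at (3, -1, -2) = (0, 3, 1)
∇f · n = (0)(1) + (3)(3) + (1)(2) = 11

11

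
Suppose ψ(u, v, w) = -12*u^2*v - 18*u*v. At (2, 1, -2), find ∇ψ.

∂ψ/∂u = -24*u*v - 18*v
∂ψ/∂v = -12*u^2 - 18*u
∂ψ/∂w = 0
∇ψ = (-24*u*v - 18*v, -12*u^2 - 18*u, 0)
At (2, 1, -2): (-66, -84, 0).

(-66, -84, 0)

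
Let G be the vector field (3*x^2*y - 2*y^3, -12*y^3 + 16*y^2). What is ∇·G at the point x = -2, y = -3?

∂G₁/∂x = 6*x*y
∂G₂/∂y = -36*y^2 + 32*y
∇·G = 6*x*y - 36*y^2 + 32*y
At (-2, -3): -384.

-384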